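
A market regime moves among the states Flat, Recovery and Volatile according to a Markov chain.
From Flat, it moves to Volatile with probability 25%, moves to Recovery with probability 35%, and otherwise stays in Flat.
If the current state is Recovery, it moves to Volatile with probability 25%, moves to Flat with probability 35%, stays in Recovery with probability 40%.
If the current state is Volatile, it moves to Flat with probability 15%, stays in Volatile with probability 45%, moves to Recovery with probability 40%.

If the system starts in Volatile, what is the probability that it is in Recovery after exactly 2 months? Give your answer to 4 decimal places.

Sum over the intermediate state after 1 month:
P = P(Volatile→Flat)·P(Flat→Recovery) + P(Volatile→Recovery)·P(Recovery→Recovery) + P(Volatile→Volatile)·P(Volatile→Recovery)
  = 0.15×0.35 + 0.4×0.4 + 0.45×0.4
  = 0.0525 + 0.1600 + 0.1800 = 0.3925

0.3925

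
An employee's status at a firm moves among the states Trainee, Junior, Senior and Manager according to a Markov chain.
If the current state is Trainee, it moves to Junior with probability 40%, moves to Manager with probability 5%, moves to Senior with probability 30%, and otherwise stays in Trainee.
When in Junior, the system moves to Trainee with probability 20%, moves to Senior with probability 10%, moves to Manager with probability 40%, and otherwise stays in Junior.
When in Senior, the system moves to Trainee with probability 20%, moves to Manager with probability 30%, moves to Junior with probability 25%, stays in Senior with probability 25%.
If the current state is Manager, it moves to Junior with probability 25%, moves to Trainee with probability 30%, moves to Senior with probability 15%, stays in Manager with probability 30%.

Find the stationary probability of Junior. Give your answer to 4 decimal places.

Let the stationary distribution be π with π = πP and π_1 + π_2 + π_3 + π_4 = 1.
π_1 = 0.25·π_1 + 0.2·π_2 + 0.2·π_3 + 0.3·π_4
π_2 = 0.4·π_1 + 0.3·π_2 + 0.25·π_3 + 0.25·π_4
π_3 = 0.3·π_1 + 0.1·π_2 + 0.25·π_3 + 0.15·π_4
Solving with the normalization constraint gives π = (0.2390, 0.3009, 0.1898, 0.2703).
So the stationary probability of Junior is 0.3009.

0.3009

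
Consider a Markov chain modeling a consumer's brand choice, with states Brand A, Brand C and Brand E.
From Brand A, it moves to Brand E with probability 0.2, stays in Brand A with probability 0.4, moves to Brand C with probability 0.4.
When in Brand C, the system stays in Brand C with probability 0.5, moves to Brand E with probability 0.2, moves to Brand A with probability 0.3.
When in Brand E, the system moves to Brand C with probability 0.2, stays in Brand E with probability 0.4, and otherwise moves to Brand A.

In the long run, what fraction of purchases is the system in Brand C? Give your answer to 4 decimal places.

0.3889

Let the stationary distribution be π with π = πP and π_1 + π_2 + π_3 = 1.
π_1 = 0.4·π_1 + 0.3·π_2 + 0.4·π_3
π_2 = 0.4·π_1 + 0.5·π_2 + 0.2·π_3
Solving with the normalization constraint gives π = (0.3611, 0.3889, 0.2500).
So the stationary probability of Brand C is 0.3889.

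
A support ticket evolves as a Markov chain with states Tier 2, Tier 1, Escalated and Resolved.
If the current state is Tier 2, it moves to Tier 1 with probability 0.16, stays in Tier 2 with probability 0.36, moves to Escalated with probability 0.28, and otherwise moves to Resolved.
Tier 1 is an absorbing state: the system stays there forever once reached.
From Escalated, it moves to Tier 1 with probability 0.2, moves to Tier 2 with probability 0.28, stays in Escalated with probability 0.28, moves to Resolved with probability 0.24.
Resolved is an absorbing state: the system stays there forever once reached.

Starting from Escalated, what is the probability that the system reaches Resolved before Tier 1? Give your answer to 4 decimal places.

0.5481

Let h(s) be the probability of absorption at Resolved starting from transient state s. Then h(Resolved) = 1 and h(Tier 1) = 0. By first-step analysis:
h(Tier 2) = 0.36·h(Tier 2) + 0.16·0 + 0.28·h(Escalated) + 0.2·1
h(Escalated) = 0.28·h(Tier 2) + 0.2·0 + 0.28·h(Escalated) + 0.24·1
Solving: h(Tier 2) = 0.5523, h(Escalated) = 0.5481.
Starting from Escalated, the probability is 0.5481.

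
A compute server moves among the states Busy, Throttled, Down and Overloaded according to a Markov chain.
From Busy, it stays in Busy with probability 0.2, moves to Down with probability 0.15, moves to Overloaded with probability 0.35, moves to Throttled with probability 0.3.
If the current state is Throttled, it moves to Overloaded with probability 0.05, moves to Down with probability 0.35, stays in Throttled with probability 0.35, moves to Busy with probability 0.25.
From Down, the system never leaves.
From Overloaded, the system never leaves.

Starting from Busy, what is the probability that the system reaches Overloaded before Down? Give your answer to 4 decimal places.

Let h(s) be the probability of absorption at Overloaded starting from transient state s. Then h(Overloaded) = 1 and h(Down) = 0. By first-step analysis:
h(Busy) = 0.2·h(Busy) + 0.3·h(Throttled) + 0.15·0 + 0.35·1
h(Throttled) = 0.25·h(Busy) + 0.35·h(Throttled) + 0.35·0 + 0.05·1
Solving: h(Busy) = 0.5449, h(Throttled) = 0.2865.
Starting from Busy, the probability is 0.5449.

0.5449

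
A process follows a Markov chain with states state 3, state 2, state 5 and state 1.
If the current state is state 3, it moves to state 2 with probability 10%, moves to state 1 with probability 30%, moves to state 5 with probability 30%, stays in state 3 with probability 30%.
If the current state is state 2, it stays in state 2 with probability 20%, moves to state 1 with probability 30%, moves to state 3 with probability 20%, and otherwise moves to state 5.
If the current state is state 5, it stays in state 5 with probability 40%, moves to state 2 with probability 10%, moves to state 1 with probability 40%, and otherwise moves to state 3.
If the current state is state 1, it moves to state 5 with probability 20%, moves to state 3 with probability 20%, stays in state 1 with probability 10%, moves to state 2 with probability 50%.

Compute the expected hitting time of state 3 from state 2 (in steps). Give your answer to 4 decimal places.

Let t(s) be the expected number of steps to first reach state 3 from state s, with t(state 3) = 0. Conditioning on the first step:
t(state 2) = 1 + 0.2·t(state 2) + 0.3·t(state 5) + 0.3·t(state 1)
t(state 5) = 1 + 0.1·t(state 2) + 0.4·t(state 5) + 0.4·t(state 1)
t(state 1) = 1 + 0.5·t(state 2) + 0.2·t(state 5) + 0.1·t(state 1)
Solving: t(state 2) = 5.8919, t(state 5) = 6.5405, t(state 1) = 5.8378.
Expected steps from state 2 to state 3: 5.8919.

5.8919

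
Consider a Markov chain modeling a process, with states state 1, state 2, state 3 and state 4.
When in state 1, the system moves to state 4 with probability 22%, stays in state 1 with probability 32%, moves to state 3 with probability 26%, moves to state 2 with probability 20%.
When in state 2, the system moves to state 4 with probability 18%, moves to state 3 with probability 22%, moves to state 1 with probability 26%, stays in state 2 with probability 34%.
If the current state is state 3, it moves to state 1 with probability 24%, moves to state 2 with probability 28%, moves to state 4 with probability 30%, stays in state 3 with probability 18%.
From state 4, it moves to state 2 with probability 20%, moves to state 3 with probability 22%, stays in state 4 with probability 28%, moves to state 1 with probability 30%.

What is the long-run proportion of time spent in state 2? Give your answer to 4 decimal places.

0.2532

Let the stationary distribution be π with π = πP and π_1 + π_2 + π_3 + π_4 = 1.
π_1 = 0.32·π_1 + 0.26·π_2 + 0.24·π_3 + 0.3·π_4
π_2 = 0.2·π_1 + 0.34·π_2 + 0.28·π_3 + 0.2·π_4
π_3 = 0.26·π_1 + 0.22·π_2 + 0.18·π_3 + 0.22·π_4
Solving with the normalization constraint gives π = (0.2822, 0.2532, 0.2224, 0.2422).
So the stationary probability of state 2 is 0.2532.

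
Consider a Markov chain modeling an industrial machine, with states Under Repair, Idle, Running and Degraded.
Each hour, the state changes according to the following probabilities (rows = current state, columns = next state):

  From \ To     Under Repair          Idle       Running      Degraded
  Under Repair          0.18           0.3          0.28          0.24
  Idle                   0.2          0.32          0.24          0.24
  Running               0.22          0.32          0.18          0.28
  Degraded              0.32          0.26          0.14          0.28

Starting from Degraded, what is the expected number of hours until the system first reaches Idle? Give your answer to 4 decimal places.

3.5506

Let t(s) be the expected number of hours to first reach Idle from state s, with t(Idle) = 0. Conditioning on the first hour:
t(Under Repair) = 1 + 0.18·t(Under Repair) + 0.28·t(Running) + 0.24·t(Degraded)
t(Running) = 1 + 0.22·t(Under Repair) + 0.18·t(Running) + 0.28·t(Degraded)
t(Degraded) = 1 + 0.32·t(Under Repair) + 0.14·t(Running) + 0.28·t(Degraded)
Solving: t(Under Repair) = 3.4006, t(Running) = 3.3443, t(Degraded) = 3.5506.
Expected hours from Degraded to Idle: 3.5506.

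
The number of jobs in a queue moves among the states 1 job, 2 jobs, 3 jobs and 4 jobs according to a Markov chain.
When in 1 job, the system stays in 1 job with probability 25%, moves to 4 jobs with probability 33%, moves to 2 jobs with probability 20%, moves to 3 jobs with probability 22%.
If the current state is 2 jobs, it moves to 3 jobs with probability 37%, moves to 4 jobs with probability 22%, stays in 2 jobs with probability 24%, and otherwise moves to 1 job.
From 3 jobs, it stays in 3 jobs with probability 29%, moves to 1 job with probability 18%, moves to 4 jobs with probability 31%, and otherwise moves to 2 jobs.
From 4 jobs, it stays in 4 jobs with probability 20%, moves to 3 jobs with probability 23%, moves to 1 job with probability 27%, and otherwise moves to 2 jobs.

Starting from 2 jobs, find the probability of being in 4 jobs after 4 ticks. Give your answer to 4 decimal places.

Propagate the distribution vector 4 ticks from 2 jobs.
After 0 ticks: (0.0000, 1.0000, 0.0000, 0.0000)
After 1 tick: (0.1700, 0.2400, 0.3700, 0.2200)
After 2 ticks: (0.2093, 0.2390, 0.2841, 0.2676)
After 3 ticks: (0.2163, 0.2420, 0.2784, 0.2632)
After 4 ticks: (0.2164, 0.2416, 0.2784, 0.2636)
P(in 4 jobs after 4 ticks) = 0.2636

0.2636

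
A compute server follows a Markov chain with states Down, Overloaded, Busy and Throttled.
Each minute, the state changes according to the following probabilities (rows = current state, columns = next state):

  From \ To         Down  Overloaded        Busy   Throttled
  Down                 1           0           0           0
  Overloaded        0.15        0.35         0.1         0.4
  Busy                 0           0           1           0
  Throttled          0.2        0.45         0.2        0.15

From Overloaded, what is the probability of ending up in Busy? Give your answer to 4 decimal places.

0.4430

Let h(s) be the probability of absorption at Busy starting from transient state s. Then h(Busy) = 1 and h(Down) = 0. By first-step analysis:
h(Overloaded) = 0.15·0 + 0.35·h(Overloaded) + 0.1·1 + 0.4·h(Throttled)
h(Throttled) = 0.2·0 + 0.45·h(Overloaded) + 0.2·1 + 0.15·h(Throttled)
Solving: h(Overloaded) = 0.4430, h(Throttled) = 0.4698.
Starting from Overloaded, the probability is 0.4430.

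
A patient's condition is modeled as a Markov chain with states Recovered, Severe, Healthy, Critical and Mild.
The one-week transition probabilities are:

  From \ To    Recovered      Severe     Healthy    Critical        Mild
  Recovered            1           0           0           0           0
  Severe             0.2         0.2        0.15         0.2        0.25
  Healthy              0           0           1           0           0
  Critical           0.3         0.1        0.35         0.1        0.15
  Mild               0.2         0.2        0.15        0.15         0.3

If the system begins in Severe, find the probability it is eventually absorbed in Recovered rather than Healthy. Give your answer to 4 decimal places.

Let h(s) be the probability of absorption at Recovered starting from transient state s. Then h(Recovered) = 1 and h(Healthy) = 0. By first-step analysis:
h(Severe) = 0.2·1 + 0.2·h(Severe) + 0.15·0 + 0.2·h(Critical) + 0.25·h(Mild)
h(Critical) = 0.3·1 + 0.1·h(Severe) + 0.35·0 + 0.1·h(Critical) + 0.15·h(Mild)
h(Mild) = 0.2·1 + 0.2·h(Severe) + 0.15·0 + 0.15·h(Critical) + 0.3·h(Mild)
Solving: h(Severe) = 0.5410, h(Critical) = 0.4841, h(Mild) = 0.5440.
Starting from Severe, the probability is 0.5410.

0.5410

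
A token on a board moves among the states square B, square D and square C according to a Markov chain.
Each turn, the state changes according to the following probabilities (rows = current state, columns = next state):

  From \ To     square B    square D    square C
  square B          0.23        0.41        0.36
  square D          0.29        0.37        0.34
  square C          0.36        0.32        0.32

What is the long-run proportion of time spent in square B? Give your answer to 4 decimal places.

Let the stationary distribution be π with π = πP and π_1 + π_2 + π_3 = 1.
π_1 = 0.23·π_1 + 0.29·π_2 + 0.36·π_3
π_2 = 0.41·π_1 + 0.37·π_2 + 0.32·π_3
Solving with the normalization constraint gives π = (0.2960, 0.3649, 0.3391).
So the stationary probability of square B is 0.2960.

0.2960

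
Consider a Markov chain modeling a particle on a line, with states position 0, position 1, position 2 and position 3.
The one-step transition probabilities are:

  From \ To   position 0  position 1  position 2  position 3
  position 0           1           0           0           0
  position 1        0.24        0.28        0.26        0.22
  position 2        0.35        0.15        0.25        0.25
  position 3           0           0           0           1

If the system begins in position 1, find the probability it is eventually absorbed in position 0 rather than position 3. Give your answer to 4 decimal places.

0.5409

Let h(s) be the probability of absorption at position 0 starting from transient state s. Then h(position 0) = 1 and h(position 3) = 0. By first-step analysis:
h(position 1) = 0.24·1 + 0.28·h(position 1) + 0.26·h(position 2) + 0.22·0
h(position 2) = 0.35·1 + 0.15·h(position 1) + 0.25·h(position 2) + 0.25·0
Solving: h(position 1) = 0.5409, h(position 2) = 0.5749.
Starting from position 1, the probability is 0.5409.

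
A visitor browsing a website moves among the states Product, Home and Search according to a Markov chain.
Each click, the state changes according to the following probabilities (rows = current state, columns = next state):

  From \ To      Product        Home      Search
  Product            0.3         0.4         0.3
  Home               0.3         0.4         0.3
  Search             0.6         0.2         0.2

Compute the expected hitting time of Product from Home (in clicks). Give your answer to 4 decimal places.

Let t(s) be the expected number of clicks to first reach Product from state s, with t(Product) = 0. Conditioning on the first click:
t(Home) = 1 + 0.4·t(Home) + 0.3·t(Search)
t(Search) = 1 + 0.2·t(Home) + 0.2·t(Search)
Solving: t(Home) = 2.6190, t(Search) = 1.9048.
Expected clicks from Home to Product: 2.6190.

2.6190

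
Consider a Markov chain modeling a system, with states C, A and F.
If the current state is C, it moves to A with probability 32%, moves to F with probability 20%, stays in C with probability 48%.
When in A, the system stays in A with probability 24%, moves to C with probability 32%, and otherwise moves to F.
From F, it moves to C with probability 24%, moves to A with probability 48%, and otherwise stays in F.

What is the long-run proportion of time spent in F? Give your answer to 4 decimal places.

Let the stationary distribution be π with π = πP and π_1 + π_2 + π_3 = 1.
π_1 = 0.48·π_1 + 0.32·π_2 + 0.24·π_3
π_2 = 0.32·π_1 + 0.24·π_2 + 0.48·π_3
Solving with the normalization constraint gives π = (0.3518, 0.3417, 0.3065).
So the stationary probability of F is 0.3065.

0.3065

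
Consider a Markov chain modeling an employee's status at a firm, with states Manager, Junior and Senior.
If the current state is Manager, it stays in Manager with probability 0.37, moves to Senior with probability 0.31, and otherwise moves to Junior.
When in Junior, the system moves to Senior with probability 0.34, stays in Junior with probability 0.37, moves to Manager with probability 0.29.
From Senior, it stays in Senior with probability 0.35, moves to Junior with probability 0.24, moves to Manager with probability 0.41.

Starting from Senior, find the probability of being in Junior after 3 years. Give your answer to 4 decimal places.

Propagate the distribution vector 3 years from Senior.
After 0 years: (0.0000, 0.0000, 1.0000)
After 1 year: (0.4100, 0.2400, 0.3500)
After 2 years: (0.3648, 0.3040, 0.3312)
After 3 years: (0.3589, 0.3087, 0.3324)
P(in Junior after 3 years) = 0.3087

0.3087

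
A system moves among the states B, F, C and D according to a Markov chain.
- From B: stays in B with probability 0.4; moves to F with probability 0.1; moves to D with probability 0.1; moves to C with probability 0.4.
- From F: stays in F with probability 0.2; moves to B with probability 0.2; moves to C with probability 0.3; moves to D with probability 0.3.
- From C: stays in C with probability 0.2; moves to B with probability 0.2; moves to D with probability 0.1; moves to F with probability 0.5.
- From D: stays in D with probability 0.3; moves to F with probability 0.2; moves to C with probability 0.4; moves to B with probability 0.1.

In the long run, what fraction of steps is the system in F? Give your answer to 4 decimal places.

Let the stationary distribution be π with π = πP and π_1 + π_2 + π_3 + π_4 = 1.
π_1 = 0.4·π_1 + 0.2·π_2 + 0.2·π_3 + 0.1·π_4
π_2 = 0.1·π_1 + 0.2·π_2 + 0.5·π_3 + 0.2·π_4
π_3 = 0.4·π_1 + 0.3·π_2 + 0.2·π_3 + 0.4·π_4
Solving with the normalization constraint gives π = (0.2259, 0.2706, 0.3108, 0.1927).
So the stationary probability of F is 0.2706.

0.2706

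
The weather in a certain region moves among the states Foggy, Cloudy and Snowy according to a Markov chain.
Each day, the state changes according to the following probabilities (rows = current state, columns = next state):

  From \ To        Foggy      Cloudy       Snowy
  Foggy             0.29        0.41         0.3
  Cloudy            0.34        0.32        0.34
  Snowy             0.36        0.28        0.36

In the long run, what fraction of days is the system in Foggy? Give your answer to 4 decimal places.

Let the stationary distribution be π with π = πP and π_1 + π_2 + π_3 = 1.
π_1 = 0.29·π_1 + 0.34·π_2 + 0.36·π_3
π_2 = 0.41·π_1 + 0.32·π_2 + 0.28·π_3
Solving with the normalization constraint gives π = (0.3302, 0.3364, 0.3335).
So the stationary probability of Foggy is 0.3302.

0.3302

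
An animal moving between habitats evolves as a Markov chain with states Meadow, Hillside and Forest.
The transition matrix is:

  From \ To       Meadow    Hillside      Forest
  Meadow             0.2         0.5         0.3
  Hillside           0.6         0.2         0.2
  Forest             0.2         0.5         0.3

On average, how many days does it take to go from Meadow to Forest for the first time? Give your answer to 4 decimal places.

3.8235

Let t(s) be the expected number of days to first reach Forest from state s, with t(Forest) = 0. Conditioning on the first day:
t(Meadow) = 1 + 0.2·t(Meadow) + 0.5·t(Hillside)
t(Hillside) = 1 + 0.6·t(Meadow) + 0.2·t(Hillside)
Solving: t(Meadow) = 3.8235, t(Hillside) = 4.1176.
Expected days from Meadow to Forest: 3.8235.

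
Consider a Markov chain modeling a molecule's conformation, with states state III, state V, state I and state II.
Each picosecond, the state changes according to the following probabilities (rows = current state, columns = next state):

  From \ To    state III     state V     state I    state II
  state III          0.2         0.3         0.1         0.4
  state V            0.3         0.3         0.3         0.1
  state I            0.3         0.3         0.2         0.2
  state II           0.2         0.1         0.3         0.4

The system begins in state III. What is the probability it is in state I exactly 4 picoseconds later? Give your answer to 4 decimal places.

Propagate the distribution vector 4 picoseconds from state III.
After 0 picoseconds: (1.0000, 0.0000, 0.0000, 0.0000)
After 1 picosecond: (0.2000, 0.3000, 0.1000, 0.4000)
After 2 picoseconds: (0.2400, 0.2200, 0.2500, 0.2900)
After 3 picoseconds: (0.2470, 0.2420, 0.2270, 0.2840)
After 4 picoseconds: (0.2469, 0.2432, 0.2279, 0.2820)
P(in state I after 4 picoseconds) = 0.2279

0.2279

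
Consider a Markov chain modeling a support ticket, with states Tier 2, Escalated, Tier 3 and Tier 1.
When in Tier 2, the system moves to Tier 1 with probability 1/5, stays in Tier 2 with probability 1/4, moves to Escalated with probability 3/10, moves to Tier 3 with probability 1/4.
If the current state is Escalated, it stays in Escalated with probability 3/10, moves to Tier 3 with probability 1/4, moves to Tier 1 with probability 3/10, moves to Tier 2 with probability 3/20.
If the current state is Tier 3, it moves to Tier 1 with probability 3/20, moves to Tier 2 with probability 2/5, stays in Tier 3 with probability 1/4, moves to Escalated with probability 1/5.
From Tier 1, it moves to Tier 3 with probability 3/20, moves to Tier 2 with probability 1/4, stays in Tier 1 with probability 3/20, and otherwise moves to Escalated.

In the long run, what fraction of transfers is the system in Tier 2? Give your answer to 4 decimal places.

Let the stationary distribution be π with π = πP and π_1 + π_2 + π_3 + π_4 = 1.
π_1 = 0.25·π_1 + 0.15·π_2 + 0.4·π_3 + 0.25·π_4
π_2 = 0.3·π_1 + 0.3·π_2 + 0.2·π_3 + 0.45·π_4
π_3 = 0.25·π_1 + 0.25·π_2 + 0.25·π_3 + 0.15·π_4
Solving with the normalization constraint gives π = (0.2535, 0.3084, 0.2291, 0.2089).
So the stationary probability of Tier 2 is 0.2535.

0.2535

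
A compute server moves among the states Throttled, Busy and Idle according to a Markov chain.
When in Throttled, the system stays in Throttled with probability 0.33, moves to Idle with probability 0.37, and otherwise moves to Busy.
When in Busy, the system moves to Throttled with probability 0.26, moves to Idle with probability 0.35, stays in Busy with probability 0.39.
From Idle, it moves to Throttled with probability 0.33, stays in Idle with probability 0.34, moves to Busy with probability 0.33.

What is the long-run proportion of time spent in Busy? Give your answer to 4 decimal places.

Let the stationary distribution be π with π = πP and π_1 + π_2 + π_3 = 1.
π_1 = 0.33·π_1 + 0.26·π_2 + 0.33·π_3
π_2 = 0.3·π_1 + 0.39·π_2 + 0.33·π_3
Solving with the normalization constraint gives π = (0.3061, 0.3413, 0.3526).
So the stationary probability of Busy is 0.3413.

0.3413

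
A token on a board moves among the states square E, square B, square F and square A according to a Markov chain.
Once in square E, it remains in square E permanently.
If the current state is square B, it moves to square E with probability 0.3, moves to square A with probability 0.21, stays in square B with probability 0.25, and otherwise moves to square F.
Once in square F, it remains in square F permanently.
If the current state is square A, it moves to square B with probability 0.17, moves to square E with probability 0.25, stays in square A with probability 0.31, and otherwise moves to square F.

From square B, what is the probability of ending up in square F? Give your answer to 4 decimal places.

Let h(s) be the probability of absorption at square F starting from transient state s. Then h(square F) = 1 and h(square E) = 0. By first-step analysis:
h(square B) = 0.3·0 + 0.25·h(square B) + 0.24·1 + 0.21·h(square A)
h(square A) = 0.25·0 + 0.17·h(square B) + 0.27·1 + 0.31·h(square A)
Solving: h(square B) = 0.4614, h(square A) = 0.5050.
Starting from square B, the probability is 0.4614.

0.4614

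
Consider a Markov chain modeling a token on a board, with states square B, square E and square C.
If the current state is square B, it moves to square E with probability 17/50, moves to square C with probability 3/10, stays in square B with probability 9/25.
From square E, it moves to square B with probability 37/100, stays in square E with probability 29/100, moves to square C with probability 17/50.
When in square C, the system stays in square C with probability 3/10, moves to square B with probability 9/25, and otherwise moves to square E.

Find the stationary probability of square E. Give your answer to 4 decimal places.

0.3238

Let the stationary distribution be π with π = πP and π_1 + π_2 + π_3 = 1.
π_1 = 0.36·π_1 + 0.37·π_2 + 0.36·π_3
π_2 = 0.34·π_1 + 0.29·π_2 + 0.34·π_3
Solving with the normalization constraint gives π = (0.3632, 0.3238, 0.3130).
So the stationary probability of square E is 0.3238.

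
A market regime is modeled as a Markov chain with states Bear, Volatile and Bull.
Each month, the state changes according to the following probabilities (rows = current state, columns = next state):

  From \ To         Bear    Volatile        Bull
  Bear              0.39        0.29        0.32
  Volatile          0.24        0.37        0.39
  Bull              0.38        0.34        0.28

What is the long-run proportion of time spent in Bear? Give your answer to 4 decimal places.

Let the stationary distribution be π with π = πP and π_1 + π_2 + π_3 = 1.
π_1 = 0.39·π_1 + 0.24·π_2 + 0.38·π_3
π_2 = 0.29·π_1 + 0.37·π_2 + 0.34·π_3
Solving with the normalization constraint gives π = (0.3367, 0.3332, 0.3301).
So the stationary probability of Bear is 0.3367.

0.3367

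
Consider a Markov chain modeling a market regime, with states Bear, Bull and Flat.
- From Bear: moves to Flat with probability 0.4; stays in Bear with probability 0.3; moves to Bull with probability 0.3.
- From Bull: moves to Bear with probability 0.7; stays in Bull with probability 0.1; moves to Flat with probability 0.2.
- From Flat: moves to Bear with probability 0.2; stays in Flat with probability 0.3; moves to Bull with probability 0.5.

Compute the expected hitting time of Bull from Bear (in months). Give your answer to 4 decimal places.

Let t(s) be the expected number of months to first reach Bull from state s, with t(Bull) = 0. Conditioning on the first month:
t(Bear) = 1 + 0.3·t(Bear) + 0.4·t(Flat)
t(Flat) = 1 + 0.2·t(Bear) + 0.3·t(Flat)
Solving: t(Bear) = 2.6829, t(Flat) = 2.1951.
Expected months from Bear to Bull: 2.6829.

2.6829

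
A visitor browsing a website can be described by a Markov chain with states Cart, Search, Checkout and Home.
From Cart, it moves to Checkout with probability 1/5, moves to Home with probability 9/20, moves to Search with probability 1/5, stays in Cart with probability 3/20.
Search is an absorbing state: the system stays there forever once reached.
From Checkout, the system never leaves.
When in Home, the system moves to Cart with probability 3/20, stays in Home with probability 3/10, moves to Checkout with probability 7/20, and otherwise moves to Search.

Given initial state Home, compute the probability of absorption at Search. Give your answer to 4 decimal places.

Let h(s) be the probability of absorption at Search starting from transient state s. Then h(Search) = 1 and h(Checkout) = 0. By first-step analysis:
h(Cart) = 0.15·h(Cart) + 0.2·1 + 0.2·0 + 0.45·h(Home)
h(Home) = 0.15·h(Cart) + 0.2·1 + 0.35·0 + 0.3·h(Home)
Solving: h(Cart) = 0.4360, h(Home) = 0.3791.
Starting from Home, the probability is 0.3791.

0.3791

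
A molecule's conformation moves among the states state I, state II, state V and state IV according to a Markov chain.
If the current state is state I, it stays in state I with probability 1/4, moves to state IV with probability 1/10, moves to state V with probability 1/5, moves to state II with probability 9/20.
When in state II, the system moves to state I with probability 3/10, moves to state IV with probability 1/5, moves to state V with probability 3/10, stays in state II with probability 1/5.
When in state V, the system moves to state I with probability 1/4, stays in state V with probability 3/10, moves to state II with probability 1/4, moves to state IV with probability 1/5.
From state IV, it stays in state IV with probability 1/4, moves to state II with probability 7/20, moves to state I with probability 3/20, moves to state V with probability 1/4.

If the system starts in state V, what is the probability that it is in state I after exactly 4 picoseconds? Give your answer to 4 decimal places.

0.2466

Propagate the distribution vector 4 picoseconds from state V.
After 0 picoseconds: (0.0000, 0.0000, 1.0000, 0.0000)
After 1 picosecond: (0.2500, 0.2500, 0.3000, 0.2000)
After 2 picoseconds: (0.2425, 0.3075, 0.2650, 0.1850)
After 3 picoseconds: (0.2469, 0.3016, 0.2665, 0.1850)
After 4 picoseconds: (0.2466, 0.3028, 0.2661, 0.1846)
P(in state I after 4 picoseconds) = 0.2466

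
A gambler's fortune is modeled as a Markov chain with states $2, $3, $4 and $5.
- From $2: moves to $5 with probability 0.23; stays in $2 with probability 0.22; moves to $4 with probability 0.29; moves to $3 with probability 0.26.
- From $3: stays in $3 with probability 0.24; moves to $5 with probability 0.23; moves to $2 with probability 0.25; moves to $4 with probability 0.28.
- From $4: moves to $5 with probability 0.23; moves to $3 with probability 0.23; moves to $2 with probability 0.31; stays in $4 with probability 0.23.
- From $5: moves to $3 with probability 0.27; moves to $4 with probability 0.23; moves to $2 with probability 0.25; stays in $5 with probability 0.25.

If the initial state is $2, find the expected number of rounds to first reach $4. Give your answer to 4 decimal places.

Let t(s) be the expected number of rounds to first reach $4 from state s, with t($4) = 0. Conditioning on the first round:
t($2) = 1 + 0.22·t($2) + 0.26·t($3) + 0.23·t($5)
t($3) = 1 + 0.25·t($2) + 0.24·t($3) + 0.23·t($5)
t($5) = 1 + 0.25·t($2) + 0.27·t($3) + 0.25·t($5)
Solving: t($2) = 3.6584, t($3) = 3.6942, t($5) = 3.8827.
Expected rounds from $2 to $4: 3.6584.

3.6584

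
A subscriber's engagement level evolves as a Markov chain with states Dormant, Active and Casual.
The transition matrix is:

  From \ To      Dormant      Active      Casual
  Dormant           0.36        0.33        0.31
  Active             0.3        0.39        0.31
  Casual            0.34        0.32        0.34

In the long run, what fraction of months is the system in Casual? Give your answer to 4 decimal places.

Let the stationary distribution be π with π = πP and π_1 + π_2 + π_3 = 1.
π_1 = 0.36·π_1 + 0.3·π_2 + 0.34·π_3
π_2 = 0.33·π_1 + 0.39·π_2 + 0.32·π_3
Solving with the normalization constraint gives π = (0.3327, 0.3477, 0.3196).
So the stationary probability of Casual is 0.3196.

0.3196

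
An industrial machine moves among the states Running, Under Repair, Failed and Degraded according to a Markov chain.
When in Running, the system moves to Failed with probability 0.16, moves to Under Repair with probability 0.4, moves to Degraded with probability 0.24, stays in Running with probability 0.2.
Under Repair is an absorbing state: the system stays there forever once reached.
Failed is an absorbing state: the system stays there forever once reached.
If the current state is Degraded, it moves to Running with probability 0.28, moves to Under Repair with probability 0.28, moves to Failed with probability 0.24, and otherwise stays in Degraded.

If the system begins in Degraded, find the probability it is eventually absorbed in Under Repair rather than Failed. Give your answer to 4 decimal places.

0.5866

Let h(s) be the probability of absorption at Under Repair starting from transient state s. Then h(Under Repair) = 1 and h(Failed) = 0. By first-step analysis:
h(Running) = 0.2·h(Running) + 0.4·1 + 0.16·0 + 0.24·h(Degraded)
h(Degraded) = 0.28·h(Running) + 0.28·1 + 0.24·0 + 0.2·h(Degraded)
Solving: h(Running) = 0.6760, h(Degraded) = 0.5866.
Starting from Degraded, the probability is 0.5866.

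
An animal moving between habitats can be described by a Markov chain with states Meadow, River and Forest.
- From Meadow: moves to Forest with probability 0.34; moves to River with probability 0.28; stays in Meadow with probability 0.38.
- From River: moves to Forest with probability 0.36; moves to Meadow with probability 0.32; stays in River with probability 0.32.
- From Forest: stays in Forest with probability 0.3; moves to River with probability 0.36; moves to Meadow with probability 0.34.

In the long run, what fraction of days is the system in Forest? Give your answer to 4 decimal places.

Let the stationary distribution be π with π = πP and π_1 + π_2 + π_3 = 1.
π_1 = 0.38·π_1 + 0.32·π_2 + 0.34·π_3
π_2 = 0.28·π_1 + 0.32·π_2 + 0.36·π_3
Solving with the normalization constraint gives π = (0.3475, 0.3194, 0.3331).
So the stationary probability of Forest is 0.3331.

0.3331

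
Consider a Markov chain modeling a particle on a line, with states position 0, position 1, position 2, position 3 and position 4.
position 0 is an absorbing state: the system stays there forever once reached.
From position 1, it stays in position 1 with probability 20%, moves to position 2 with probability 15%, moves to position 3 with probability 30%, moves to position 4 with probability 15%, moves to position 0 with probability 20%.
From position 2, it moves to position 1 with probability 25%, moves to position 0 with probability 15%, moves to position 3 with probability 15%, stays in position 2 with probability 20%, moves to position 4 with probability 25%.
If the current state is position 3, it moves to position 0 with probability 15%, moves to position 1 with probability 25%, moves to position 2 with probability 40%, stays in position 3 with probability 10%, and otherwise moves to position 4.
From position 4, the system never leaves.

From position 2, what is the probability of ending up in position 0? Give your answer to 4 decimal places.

Let h(s) be the probability of absorption at position 0 starting from transient state s. Then h(position 0) = 1 and h(position 4) = 0. By first-step analysis:
h(position 1) = 0.2·1 + 0.2·h(position 1) + 0.15·h(position 2) + 0.3·h(position 3) + 0.15·0
h(position 2) = 0.15·1 + 0.25·h(position 1) + 0.2·h(position 2) + 0.15·h(position 3) + 0.25·0
h(position 3) = 0.15·1 + 0.25·h(position 1) + 0.4·h(position 2) + 0.1·h(position 3) + 0.1·0
Solving: h(position 1) = 0.5259, h(position 2) = 0.4478, h(position 3) = 0.5118.
Starting from position 2, the probability is 0.4478.

0.4478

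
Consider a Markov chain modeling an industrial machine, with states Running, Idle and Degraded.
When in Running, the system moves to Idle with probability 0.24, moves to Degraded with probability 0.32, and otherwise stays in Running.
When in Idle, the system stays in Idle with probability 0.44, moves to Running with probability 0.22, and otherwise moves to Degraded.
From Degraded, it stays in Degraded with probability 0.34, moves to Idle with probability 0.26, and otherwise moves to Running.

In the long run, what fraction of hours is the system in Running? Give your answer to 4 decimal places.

Let the stationary distribution be π with π = πP and π_1 + π_2 + π_3 = 1.
π_1 = 0.44·π_1 + 0.22·π_2 + 0.4·π_3
π_2 = 0.24·π_1 + 0.44·π_2 + 0.26·π_3
Solving with the normalization constraint gives π = (0.3589, 0.3083, 0.3328).
So the stationary probability of Running is 0.3589.

0.3589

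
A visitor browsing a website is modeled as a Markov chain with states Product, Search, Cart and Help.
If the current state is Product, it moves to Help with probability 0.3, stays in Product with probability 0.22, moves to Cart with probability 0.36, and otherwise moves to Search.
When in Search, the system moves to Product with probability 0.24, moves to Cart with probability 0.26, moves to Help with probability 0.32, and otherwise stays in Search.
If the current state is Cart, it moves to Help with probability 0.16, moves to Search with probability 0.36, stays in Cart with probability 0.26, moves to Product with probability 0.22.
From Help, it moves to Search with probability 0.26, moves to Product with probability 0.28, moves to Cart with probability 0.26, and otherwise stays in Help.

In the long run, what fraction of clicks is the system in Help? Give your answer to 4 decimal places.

Let the stationary distribution be π with π = πP and π_1 + π_2 + π_3 + π_4 = 1.
π_1 = 0.22·π_1 + 0.24·π_2 + 0.22·π_3 + 0.28·π_4
π_2 = 0.12·π_1 + 0.18·π_2 + 0.36·π_3 + 0.26·π_4
π_3 = 0.36·π_1 + 0.26·π_2 + 0.26·π_3 + 0.26·π_4
Solving with the normalization constraint gives π = (0.2392, 0.2360, 0.2839, 0.2409).
So the stationary probability of Help is 0.2409.

0.2409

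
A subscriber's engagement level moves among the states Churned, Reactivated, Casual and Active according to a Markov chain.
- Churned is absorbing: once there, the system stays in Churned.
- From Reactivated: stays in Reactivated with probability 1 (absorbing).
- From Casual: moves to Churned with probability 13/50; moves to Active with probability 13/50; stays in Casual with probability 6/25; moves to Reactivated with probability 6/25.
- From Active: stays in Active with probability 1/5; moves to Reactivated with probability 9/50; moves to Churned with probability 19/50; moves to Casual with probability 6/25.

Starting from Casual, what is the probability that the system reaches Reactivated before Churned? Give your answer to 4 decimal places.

0.4377

Let h(s) be the probability of absorption at Reactivated starting from transient state s. Then h(Reactivated) = 1 and h(Churned) = 0. By first-step analysis:
h(Casual) = 0.26·0 + 0.24·1 + 0.24·h(Casual) + 0.26·h(Active)
h(Active) = 0.38·0 + 0.18·1 + 0.24·h(Casual) + 0.2·h(Active)
Solving: h(Casual) = 0.4377, h(Active) = 0.3563.
Starting from Casual, the probability is 0.4377.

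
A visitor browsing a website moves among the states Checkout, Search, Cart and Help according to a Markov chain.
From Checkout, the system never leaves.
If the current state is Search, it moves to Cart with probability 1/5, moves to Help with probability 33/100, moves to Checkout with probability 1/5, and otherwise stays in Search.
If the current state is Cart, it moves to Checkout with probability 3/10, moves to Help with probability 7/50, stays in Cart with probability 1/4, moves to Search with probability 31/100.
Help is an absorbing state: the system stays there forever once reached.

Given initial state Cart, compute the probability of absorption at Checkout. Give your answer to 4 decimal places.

Let h(s) be the probability of absorption at Checkout starting from transient state s. Then h(Checkout) = 1 and h(Help) = 0. By first-step analysis:
h(Search) = 0.2·1 + 0.27·h(Search) + 0.2·h(Cart) + 0.33·0
h(Cart) = 0.3·1 + 0.31·h(Search) + 0.25·h(Cart) + 0.14·0
Solving: h(Search) = 0.4325, h(Cart) = 0.5788.
Starting from Cart, the probability is 0.5788.

0.5788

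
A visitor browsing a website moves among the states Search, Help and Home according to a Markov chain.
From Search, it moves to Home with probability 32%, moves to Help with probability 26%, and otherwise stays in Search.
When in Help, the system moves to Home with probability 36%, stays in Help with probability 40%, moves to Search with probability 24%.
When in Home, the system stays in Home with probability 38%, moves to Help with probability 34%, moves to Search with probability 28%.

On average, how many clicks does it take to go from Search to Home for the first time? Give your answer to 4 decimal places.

Let t(s) be the expected number of clicks to first reach Home from state s, with t(Home) = 0. Conditioning on the first click:
t(Search) = 1 + 0.42·t(Search) + 0.26·t(Help)
t(Help) = 1 + 0.24·t(Search) + 0.4·t(Help)
Solving: t(Search) = 3.0112, t(Help) = 2.8711.
Expected clicks from Search to Home: 3.0112.

3.0112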